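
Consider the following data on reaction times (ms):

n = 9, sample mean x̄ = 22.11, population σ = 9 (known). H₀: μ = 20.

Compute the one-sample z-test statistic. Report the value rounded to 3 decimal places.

SE = σ/√n = 9/√9 = 3.0000
z = (x̄−μ₀)/SE = (22.11−20)/3.0000 = 0.7033

test statistic = 0.703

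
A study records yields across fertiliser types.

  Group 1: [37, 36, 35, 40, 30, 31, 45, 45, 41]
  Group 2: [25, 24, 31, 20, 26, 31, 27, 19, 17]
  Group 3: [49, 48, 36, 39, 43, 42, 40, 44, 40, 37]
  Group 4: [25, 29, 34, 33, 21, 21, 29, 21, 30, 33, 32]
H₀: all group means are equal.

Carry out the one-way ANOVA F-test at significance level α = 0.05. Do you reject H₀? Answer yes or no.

reject H₀: yes

Group means [37.78, 24.44, 41.80, 28.00], grand mean 32.974
SSB = Σnᵢ(x̄ᵢ−x̄)² = 1913.597; SSW = ΣΣ(x−x̄ᵢ)² = 869.378
MSB = 1913.597/3 = 637.8655; MSW = 869.378/35 = 24.8394
F = MSB/MSW = 25.6796
df = (3, 35)
p-value (upper-tail) = 0.00000
At α=0.05: p < α → reject H₀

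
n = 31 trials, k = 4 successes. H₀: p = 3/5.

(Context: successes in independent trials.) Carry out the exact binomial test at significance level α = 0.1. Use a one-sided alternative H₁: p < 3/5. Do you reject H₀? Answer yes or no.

Exact binomial: n=31, k=4, p₀=3/5=0.6000
P(X≤4) from Σ C(n,i)·p₀^i·(1−p₀)^(n−i)
p-value (one-sided, H₁ less) = 0.00000
At α=0.1: p < α → reject H₀

reject H₀: yes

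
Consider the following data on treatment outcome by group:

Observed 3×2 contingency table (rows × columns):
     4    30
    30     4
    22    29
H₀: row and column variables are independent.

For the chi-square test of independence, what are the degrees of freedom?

degrees of freedom = 2

df = (r−1)(c−1) = (3−1)·(2−1) = 2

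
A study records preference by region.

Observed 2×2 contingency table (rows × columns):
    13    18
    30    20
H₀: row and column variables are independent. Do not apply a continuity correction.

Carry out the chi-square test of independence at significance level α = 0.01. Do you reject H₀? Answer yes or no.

reject H₀: no

Row totals [31, 50], col totals [43, 38], n=81
χ² = (13−16.46)²/16.46 + (18−14.54)²/14.54 + (30−26.54)²/26.54 + (20−23.46)²/23.46 = 2.5074
df = 1
p-value (upper-tail) = 0.11332
At α=0.01: p ≥ α → fail to reject H₀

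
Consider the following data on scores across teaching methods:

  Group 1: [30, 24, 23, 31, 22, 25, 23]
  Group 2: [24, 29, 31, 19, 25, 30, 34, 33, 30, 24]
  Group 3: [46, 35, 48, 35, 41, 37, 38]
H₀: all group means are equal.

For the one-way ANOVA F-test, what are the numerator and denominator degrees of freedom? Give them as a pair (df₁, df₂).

k = 3 groups, N = 24 total
df = (k−1, N−k) = (3−1, 24−3) = (2, 21)

degrees of freedom = [2, 21]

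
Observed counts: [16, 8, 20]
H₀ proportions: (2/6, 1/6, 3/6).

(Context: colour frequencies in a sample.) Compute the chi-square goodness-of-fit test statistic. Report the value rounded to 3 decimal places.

test statistic = 0.364

n = 44; E_i = n·p_i = [14.67, 7.33, 22.00]
χ² = (16−14.67)²/14.67 + (8−7.33)²/7.33 + (20−22.00)²/22.00 = 0.3636
df = 2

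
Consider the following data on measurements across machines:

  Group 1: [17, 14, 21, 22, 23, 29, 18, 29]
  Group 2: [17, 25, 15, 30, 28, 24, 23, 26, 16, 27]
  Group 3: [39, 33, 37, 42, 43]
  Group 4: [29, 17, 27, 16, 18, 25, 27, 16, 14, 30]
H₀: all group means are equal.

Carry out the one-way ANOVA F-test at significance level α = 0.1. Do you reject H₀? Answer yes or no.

Group means [21.62, 23.10, 38.80, 21.90], grand mean 24.758
SSB = Σnᵢ(x̄ᵢ−x̄)² = 1173.586; SSW = ΣΣ(x−x̄ᵢ)² = 870.475
MSB = 1173.586/3 = 391.1952; MSW = 870.475/29 = 30.0164
F = MSB/MSW = 13.0327
df = (3, 29)
p-value (upper-tail) = 0.00001
At α=0.1: p < α → reject H₀

reject H₀: yes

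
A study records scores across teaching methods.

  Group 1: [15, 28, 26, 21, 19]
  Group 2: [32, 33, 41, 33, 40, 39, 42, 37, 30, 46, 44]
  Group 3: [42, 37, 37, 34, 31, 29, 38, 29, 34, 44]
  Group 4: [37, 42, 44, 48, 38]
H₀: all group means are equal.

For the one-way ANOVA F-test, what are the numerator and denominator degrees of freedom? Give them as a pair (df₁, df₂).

k = 4 groups, N = 31 total
df = (k−1, N−k) = (4−1, 31−4) = (3, 27)

degrees of freedom = [3, 27]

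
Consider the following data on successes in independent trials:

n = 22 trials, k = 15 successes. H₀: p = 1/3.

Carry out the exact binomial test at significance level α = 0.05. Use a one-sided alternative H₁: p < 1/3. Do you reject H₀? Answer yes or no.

Exact binomial: n=22, k=15, p₀=1/3=0.3333
P(X≤15) from Σ C(n,i)·p₀^i·(1−p₀)^(n−i)
p-value (one-sided, H₁ less) = 0.99982
At α=0.05: p ≥ α → fail to reject H₀

reject H₀: no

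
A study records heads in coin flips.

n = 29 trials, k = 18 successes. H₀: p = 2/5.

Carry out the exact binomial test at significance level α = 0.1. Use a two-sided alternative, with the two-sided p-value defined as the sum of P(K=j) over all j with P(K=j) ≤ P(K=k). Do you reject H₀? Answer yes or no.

Exact binomial: n=29, k=18, p₀=2/5=0.4000
P(X=j) = C(n,j)·p₀^j·(1−p₀)^(n−j); p = Σ P(X=j) over j with P(X=j) ≤ P(X=18)
p-value (two-sided) = 0.02144
At α=0.1: p < α → reject H₀

reject H₀: yes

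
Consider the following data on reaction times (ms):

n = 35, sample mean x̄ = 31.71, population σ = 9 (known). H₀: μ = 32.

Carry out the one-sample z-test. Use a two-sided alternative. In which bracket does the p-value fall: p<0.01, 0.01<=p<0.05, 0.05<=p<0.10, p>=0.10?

p-value bracket: p>=0.10

SE = σ/√n = 9/√35 = 1.5213
z = (x̄−μ₀)/SE = (31.71−32)/1.5213 = -0.1906
p-value (two-sided) = 0.84882
→ bracket: p>=0.10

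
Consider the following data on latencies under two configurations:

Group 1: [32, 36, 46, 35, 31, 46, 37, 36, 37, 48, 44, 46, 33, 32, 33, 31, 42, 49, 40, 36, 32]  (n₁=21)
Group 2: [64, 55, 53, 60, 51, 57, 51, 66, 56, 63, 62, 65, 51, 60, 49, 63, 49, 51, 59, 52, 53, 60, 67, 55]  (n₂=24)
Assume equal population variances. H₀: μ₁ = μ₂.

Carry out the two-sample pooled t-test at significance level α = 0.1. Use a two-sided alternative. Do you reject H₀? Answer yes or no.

x̄₁=38.190, s₁=6.112, n₁=21
x̄₂=57.167, s₂=5.746, n₂=24
s_p² = [20·6.112² + 23·5.746²]/43 = 35.0365
SE = √(s_p²·(1/21+1/24)) = 1.7687
t = (38.190−57.167)/1.7687 = -10.7290
df = 43
p-value (two-sided) = 0.00000
At α=0.1: p < α → reject H₀

reject H₀: yes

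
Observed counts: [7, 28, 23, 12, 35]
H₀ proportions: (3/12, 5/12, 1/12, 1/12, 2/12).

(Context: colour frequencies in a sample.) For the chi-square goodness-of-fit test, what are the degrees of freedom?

df = k − 1 = 5 − 1 = 4

degrees of freedom = 4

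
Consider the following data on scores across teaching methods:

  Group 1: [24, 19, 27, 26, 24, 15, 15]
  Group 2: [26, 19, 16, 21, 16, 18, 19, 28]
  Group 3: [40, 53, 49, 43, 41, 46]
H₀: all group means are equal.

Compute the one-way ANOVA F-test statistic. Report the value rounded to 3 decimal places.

test statistic = 55.470

Group means [21.43, 20.38, 45.33], grand mean 27.857
SSB = Σnᵢ(x̄ᵢ−x̄)² = 2569.649; SSW = ΣΣ(x−x̄ᵢ)² = 416.923
MSB = 2569.649/2 = 1284.8244; MSW = 416.923/18 = 23.1624
F = MSB/MSW = 55.4703
df = (2, 18)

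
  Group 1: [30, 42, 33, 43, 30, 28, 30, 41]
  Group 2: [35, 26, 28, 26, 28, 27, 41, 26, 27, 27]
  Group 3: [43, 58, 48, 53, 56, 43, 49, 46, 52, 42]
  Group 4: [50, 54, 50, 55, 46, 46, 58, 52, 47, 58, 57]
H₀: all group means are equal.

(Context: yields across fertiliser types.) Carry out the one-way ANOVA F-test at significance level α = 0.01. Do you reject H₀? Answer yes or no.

reject H₀: yes

Group means [34.62, 29.10, 49.00, 52.09], grand mean 41.821
SSB = Σnᵢ(x̄ᵢ−x̄)² = 3708.059; SSW = ΣΣ(x−x̄ᵢ)² = 997.684
MSB = 3708.059/3 = 1236.0198; MSW = 997.684/35 = 28.5053
F = MSB/MSW = 43.3611
df = (3, 35)
p-value (upper-tail) = 0.00000
At α=0.01: p < α → reject H₀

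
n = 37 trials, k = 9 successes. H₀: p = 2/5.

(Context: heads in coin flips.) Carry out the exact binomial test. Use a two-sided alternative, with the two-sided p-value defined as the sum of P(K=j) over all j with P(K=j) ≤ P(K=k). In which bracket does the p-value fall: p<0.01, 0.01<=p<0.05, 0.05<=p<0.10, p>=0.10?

p-value bracket: 0.05<=p<0.10

Exact binomial: n=37, k=9, p₀=2/5=0.4000
P(X=j) = C(n,j)·p₀^j·(1−p₀)^(n−j); p = Σ P(X=j) over j with P(X=j) ≤ P(X=9)
p-value (two-sided) = 0.06384
→ bracket: 0.05<=p<0.10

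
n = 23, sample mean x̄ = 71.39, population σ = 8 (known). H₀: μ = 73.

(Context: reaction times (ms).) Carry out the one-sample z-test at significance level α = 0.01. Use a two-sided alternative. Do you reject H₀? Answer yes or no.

reject H₀: no

SE = σ/√n = 8/√23 = 1.6681
z = (x̄−μ₀)/SE = (71.39−73)/1.6681 = -0.9652
p-value (two-sided) = 0.33446
At α=0.01: p ≥ α → fail to reject H₀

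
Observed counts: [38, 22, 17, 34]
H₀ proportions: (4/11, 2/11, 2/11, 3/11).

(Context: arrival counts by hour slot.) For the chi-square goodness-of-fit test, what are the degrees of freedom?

df = k − 1 = 4 − 1 = 3

degrees of freedom = 3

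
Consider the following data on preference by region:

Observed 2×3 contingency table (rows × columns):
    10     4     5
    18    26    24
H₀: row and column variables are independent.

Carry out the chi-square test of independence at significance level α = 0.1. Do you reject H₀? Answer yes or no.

reject H₀: yes

Row totals [19, 68], col totals [28, 30, 29], n=87
χ² = (10−6.11)²/6.11 + (4−6.55)²/6.55 + (5−6.33)²/6.33 + (18−21.89)²/21.89 + (26−23.45)²/23.45 + (24−22.67)²/22.67 = 4.7887
df = 2
p-value (upper-tail) = 0.09123
At α=0.1: p < α → reject H₀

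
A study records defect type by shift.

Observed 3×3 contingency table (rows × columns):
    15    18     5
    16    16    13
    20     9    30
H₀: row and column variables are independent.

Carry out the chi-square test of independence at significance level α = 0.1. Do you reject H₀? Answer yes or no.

reject H₀: yes

Row totals [38, 45, 59], col totals [51, 43, 48], n=142
χ² = (15−13.65)²/13.65 + (18−11.51)²/11.51 + (5−12.85)²/12.85 + (16−16.16)²/16.16 + (16−13.63)²/13.63 + (13−15.21)²/15.21 + (20−21.19)²/21.19 + (9−17.87)²/17.87 + (30−19.94)²/19.94 = 18.8629
df = 4
p-value (upper-tail) = 0.00084
At α=0.1: p < α → reject H₀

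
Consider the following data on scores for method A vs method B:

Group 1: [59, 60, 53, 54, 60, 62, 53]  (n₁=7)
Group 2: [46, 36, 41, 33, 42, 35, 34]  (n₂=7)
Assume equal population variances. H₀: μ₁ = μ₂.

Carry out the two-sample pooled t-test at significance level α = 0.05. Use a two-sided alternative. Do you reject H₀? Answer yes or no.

x̄₁=57.286, s₁=3.817, n₁=7
x̄₂=38.143, s₂=4.880, n₂=7
s_p² = [6·3.817² + 6·4.880²]/12 = 19.1905
SE = √(s_p²·(1/7+1/7)) = 2.3416
t = (57.286−38.143)/2.3416 = 8.1752
df = 12
p-value (two-sided) = 0.00000
At α=0.05: p < α → reject H₀

reject H₀: yes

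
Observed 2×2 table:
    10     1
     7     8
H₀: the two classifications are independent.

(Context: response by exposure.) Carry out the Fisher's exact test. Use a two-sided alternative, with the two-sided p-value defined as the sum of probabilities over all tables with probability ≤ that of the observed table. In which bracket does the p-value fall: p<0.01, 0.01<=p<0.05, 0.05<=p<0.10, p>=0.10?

Margins: r₁=11, r₂=15, c₁=17, c₂=9, n=26
p_obs = C(11,10)·C(15,7)/C(26,17); sum pmf over tables with pmf ≤ p_obs
p-value (two-sided) = 0.03616
→ bracket: 0.01<=p<0.05

p-value bracket: 0.01<=p<0.05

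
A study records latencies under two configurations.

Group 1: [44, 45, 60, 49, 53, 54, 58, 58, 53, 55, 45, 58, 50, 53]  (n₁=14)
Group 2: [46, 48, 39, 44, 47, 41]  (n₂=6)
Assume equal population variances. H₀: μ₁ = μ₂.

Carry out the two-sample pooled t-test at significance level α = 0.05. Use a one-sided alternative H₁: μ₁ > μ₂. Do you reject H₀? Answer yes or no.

reject H₀: yes

x̄₁=52.500, s₁=5.259, n₁=14
x̄₂=44.167, s₂=3.545, n₂=6
s_p² = [13·5.259² + 5·3.545²]/18 = 23.4630
SE = √(s_p²·(1/14+1/6)) = 2.3636
t = (52.500−44.167)/2.3636 = 3.5258
df = 18
p-value (one-sided, H₁ greater) = 0.00121
At α=0.05: p < α → reject H₀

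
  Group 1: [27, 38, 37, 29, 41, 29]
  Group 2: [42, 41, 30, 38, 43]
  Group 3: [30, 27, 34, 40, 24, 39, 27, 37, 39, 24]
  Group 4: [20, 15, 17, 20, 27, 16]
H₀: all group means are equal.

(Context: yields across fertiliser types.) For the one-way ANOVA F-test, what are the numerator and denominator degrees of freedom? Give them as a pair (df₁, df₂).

degrees of freedom = [3, 23]

k = 4 groups, N = 27 total
df = (k−1, N−k) = (4−1, 27−4) = (3, 23)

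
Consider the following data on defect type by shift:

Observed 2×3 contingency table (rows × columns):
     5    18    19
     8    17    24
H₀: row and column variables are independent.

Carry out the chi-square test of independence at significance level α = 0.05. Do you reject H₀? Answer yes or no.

reject H₀: no

Row totals [42, 49], col totals [13, 35, 43], n=91
χ² = (5−6.00)²/6.00 + (18−16.15)²/16.15 + (19−19.85)²/19.85 + (8−7.00)²/7.00 + (17−18.85)²/18.85 + (24−23.15)²/23.15 = 0.7684
df = 2
p-value (upper-tail) = 0.68101
At α=0.05: p ≥ α → fail to reject H₀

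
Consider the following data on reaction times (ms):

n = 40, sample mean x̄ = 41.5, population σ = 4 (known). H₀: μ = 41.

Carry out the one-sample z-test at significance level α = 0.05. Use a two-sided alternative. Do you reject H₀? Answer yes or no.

SE = σ/√n = 4/√40 = 0.6325
z = (x̄−μ₀)/SE = (41.5−41)/0.6325 = 0.7906
p-value (two-sided) = 0.42920
At α=0.05: p ≥ α → fail to reject H₀

reject H₀: no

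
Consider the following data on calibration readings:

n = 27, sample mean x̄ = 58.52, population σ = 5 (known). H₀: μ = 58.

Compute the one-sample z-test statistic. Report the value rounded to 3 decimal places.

test statistic = 0.540

SE = σ/√n = 5/√27 = 0.9623
z = (x̄−μ₀)/SE = (58.52−58)/0.9623 = 0.5404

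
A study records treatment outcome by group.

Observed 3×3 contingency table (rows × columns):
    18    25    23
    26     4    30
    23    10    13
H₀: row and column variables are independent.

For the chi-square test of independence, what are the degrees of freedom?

df = (r−1)(c−1) = (3−1)·(3−1) = 4

degrees of freedom = 4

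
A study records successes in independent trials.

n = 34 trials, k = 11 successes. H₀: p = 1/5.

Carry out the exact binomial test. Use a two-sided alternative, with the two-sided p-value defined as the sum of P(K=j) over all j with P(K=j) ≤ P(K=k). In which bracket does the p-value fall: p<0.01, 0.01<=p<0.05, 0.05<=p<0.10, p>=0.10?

p-value bracket: 0.05<=p<0.10

Exact binomial: n=34, k=11, p₀=1/5=0.2000
P(X=j) = C(n,j)·p₀^j·(1−p₀)^(n−j); p = Σ P(X=j) over j with P(X=j) ≤ P(X=11)
p-value (two-sided) = 0.08462
→ bracket: 0.05<=p<0.10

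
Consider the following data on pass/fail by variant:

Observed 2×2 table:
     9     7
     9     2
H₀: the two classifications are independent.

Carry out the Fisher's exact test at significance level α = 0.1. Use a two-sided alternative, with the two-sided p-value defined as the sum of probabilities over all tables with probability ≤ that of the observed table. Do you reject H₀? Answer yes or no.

Margins: r₁=16, r₂=11, c₁=18, c₂=9, n=27
p_obs = C(16,9)·C(11,9)/C(27,18); sum pmf over tables with pmf ≤ p_obs
p-value (two-sided) = 0.23112
At α=0.1: p ≥ α → fail to reject H₀

reject H₀: no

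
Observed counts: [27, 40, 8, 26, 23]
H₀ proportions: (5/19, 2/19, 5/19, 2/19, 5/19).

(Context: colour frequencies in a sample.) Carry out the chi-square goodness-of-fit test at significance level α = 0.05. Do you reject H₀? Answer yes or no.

n = 124; E_i = n·p_i = [32.63, 13.05, 32.63, 13.05, 32.63]
χ² = (27−32.63)²/32.63 + (40−13.05)²/13.05 + (8−32.63)²/32.63 + (26−13.05)²/13.05 + (23−32.63)²/32.63 = 90.8839
df = 4
p-value (upper-tail) = 0.00000
At α=0.05: p < α → reject H₀

reject H₀: yes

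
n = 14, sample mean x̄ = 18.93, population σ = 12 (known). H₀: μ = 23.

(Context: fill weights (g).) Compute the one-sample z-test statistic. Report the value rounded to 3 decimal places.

SE = σ/√n = 12/√14 = 3.2071
z = (x̄−μ₀)/SE = (18.93−23)/3.2071 = -1.2690

test statistic = -1.269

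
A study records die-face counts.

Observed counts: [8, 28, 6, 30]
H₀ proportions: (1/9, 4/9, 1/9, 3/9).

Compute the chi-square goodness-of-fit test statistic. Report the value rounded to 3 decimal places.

n = 72; E_i = n·p_i = [8.00, 32.00, 8.00, 24.00]
χ² = (8−8.00)²/8.00 + (28−32.00)²/32.00 + (6−8.00)²/8.00 + (30−24.00)²/24.00 = 2.5000
df = 3

test statistic = 2.500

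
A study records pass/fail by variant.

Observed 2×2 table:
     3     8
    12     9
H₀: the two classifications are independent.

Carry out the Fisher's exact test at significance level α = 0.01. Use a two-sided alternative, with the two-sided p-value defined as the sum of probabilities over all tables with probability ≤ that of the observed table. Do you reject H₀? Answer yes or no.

Margins: r₁=11, r₂=21, c₁=15, c₂=17, n=32
p_obs = C(11,3)·C(21,12)/C(32,15); sum pmf over tables with pmf ≤ p_obs
p-value (two-sided) = 0.14746
At α=0.01: p ≥ α → fail to reject H₀

reject H₀: no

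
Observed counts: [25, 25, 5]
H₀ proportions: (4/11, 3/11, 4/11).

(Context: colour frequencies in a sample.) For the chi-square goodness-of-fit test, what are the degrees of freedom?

degrees of freedom = 2

df = k − 1 = 3 − 1 = 2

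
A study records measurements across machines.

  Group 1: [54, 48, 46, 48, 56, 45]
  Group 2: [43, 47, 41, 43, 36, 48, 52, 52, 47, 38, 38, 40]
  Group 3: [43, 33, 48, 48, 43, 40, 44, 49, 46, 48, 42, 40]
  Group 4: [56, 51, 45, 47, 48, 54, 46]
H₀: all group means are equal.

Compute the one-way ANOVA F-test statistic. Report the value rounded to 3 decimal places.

test statistic = 4.127

Group means [49.50, 43.75, 43.67, 49.57], grand mean 45.757
SSB = Σnᵢ(x̄ᵢ−x̄)² = 286.680; SSW = ΣΣ(x−x̄ᵢ)² = 764.131
MSB = 286.680/3 = 95.5600; MSW = 764.131/33 = 23.1555
F = MSB/MSW = 4.1269
df = (3, 33)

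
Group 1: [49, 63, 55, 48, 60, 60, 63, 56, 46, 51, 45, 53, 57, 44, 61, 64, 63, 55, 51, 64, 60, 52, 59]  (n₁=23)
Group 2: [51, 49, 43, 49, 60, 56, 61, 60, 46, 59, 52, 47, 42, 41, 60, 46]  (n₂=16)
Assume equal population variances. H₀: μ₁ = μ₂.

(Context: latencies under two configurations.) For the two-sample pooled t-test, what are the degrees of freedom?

degrees of freedom = 37

df = n₁ + n₂ − 2 = 23 + 16 − 2 = 37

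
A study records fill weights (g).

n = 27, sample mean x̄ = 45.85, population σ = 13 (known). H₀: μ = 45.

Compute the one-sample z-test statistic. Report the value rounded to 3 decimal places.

SE = σ/√n = 13/√27 = 2.5019
z = (x̄−μ₀)/SE = (45.85−45)/2.5019 = 0.3397

test statistic = 0.340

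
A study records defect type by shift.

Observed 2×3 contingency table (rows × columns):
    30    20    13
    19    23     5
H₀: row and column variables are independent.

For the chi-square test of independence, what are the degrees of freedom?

degrees of freedom = 2

df = (r−1)(c−1) = (2−1)·(3−1) = 2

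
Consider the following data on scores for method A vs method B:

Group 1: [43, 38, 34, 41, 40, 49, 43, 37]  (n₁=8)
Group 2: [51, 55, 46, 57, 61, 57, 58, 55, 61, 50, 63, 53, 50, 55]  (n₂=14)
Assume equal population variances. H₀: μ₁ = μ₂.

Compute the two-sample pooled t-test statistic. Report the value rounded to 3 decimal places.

test statistic = -6.909

x̄₁=40.625, s₁=4.565, n₁=8
x̄₂=55.143, s₂=4.833, n₂=14
s_p² = [7·4.565² + 13·4.833²]/20 = 22.4795
SE = √(s_p²·(1/8+1/14)) = 2.1013
t = (40.625−55.143)/2.1013 = -6.9089
df = 20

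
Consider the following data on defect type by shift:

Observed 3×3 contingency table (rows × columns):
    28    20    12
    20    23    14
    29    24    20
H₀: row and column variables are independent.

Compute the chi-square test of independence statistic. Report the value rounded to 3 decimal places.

test statistic = 2.334

Row totals [60, 57, 73], col totals [77, 67, 46], n=190
χ² = (28−24.32)²/24.32 + (20−21.16)²/21.16 + (12−14.53)²/14.53 + (20−23.10)²/23.10 + (23−20.10)²/20.10 + (14−13.80)²/13.80 + (29−29.58)²/29.58 + (24−25.74)²/25.74 + (20−17.67)²/17.67 = 2.3339
df = 4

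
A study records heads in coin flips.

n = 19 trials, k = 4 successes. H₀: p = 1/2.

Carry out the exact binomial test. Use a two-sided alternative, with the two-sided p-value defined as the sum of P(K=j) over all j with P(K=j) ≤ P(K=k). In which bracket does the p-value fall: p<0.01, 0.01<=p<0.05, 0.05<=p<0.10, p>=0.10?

p-value bracket: 0.01<=p<0.05

Exact binomial: n=19, k=4, p₀=1/2=0.5000
P(X=j) = C(n,j)·p₀^j·(1−p₀)^(n−j); p = Σ P(X=j) over j with P(X=j) ≤ P(X=4)
p-value (two-sided) = 0.01921
→ bracket: 0.01<=p<0.05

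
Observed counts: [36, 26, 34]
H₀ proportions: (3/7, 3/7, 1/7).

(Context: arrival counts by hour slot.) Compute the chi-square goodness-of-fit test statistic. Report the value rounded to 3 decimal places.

n = 96; E_i = n·p_i = [41.14, 41.14, 13.71]
χ² = (36−41.14)²/41.14 + (26−41.14)²/41.14 + (34−13.71)²/13.71 = 36.2222
df = 2

test statistic = 36.222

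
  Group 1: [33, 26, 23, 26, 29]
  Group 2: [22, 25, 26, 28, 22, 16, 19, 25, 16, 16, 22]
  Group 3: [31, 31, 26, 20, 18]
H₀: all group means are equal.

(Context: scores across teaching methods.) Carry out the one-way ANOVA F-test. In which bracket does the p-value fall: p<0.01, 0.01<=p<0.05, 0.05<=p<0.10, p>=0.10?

Group means [27.40, 21.55, 25.20], grand mean 23.810
SSB = Σnᵢ(x̄ᵢ−x̄)² = 130.511; SSW = ΣΣ(x−x̄ᵢ)² = 388.727
MSB = 130.511/2 = 65.2554; MSW = 388.727/18 = 21.5960
F = MSB/MSW = 3.0216
df = (2, 18)
p-value (upper-tail) = 0.07388
→ bracket: 0.05<=p<0.10

p-value bracket: 0.05<=p<0.10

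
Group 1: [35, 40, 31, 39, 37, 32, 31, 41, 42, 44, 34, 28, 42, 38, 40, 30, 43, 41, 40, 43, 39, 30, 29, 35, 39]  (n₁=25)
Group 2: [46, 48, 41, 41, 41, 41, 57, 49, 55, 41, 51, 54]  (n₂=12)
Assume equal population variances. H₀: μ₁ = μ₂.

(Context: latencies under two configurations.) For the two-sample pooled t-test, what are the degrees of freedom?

degrees of freedom = 35

df = n₁ + n₂ − 2 = 25 + 12 − 2 = 35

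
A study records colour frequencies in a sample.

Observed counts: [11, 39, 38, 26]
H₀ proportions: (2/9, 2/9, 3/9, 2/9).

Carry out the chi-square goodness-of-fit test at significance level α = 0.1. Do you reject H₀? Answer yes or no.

n = 114; E_i = n·p_i = [25.33, 25.33, 38.00, 25.33]
χ² = (11−25.33)²/25.33 + (39−25.33)²/25.33 + (38−38.00)²/38.00 + (26−25.33)²/25.33 = 15.5000
df = 3
p-value (upper-tail) = 0.00144
At α=0.1: p < α → reject H₀

reject H₀: yes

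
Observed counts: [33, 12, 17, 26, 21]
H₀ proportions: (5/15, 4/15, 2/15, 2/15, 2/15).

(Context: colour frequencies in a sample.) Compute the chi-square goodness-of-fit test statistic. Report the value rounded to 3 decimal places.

test statistic = 22.670

n = 109; E_i = n·p_i = [36.33, 29.07, 14.53, 14.53, 14.53]
χ² = (33−36.33)²/36.33 + (12−29.07)²/29.07 + (17−14.53)²/14.53 + (26−14.53)²/14.53 + (21−14.53)²/14.53 = 22.6697
df = 4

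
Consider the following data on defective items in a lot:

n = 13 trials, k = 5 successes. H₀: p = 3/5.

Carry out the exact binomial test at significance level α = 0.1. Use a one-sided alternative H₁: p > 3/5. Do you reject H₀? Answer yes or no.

reject H₀: no

Exact binomial: n=13, k=5, p₀=3/5=0.6000
P(X≥5) from Σ C(n,i)·p₀^i·(1−p₀)^(n−i)
p-value (one-sided, H₁ greater) = 0.96792
At α=0.1: p ≥ α → fail to reject H₀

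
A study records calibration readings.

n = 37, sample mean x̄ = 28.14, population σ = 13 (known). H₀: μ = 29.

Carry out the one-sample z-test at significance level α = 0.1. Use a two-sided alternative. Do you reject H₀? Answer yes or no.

reject H₀: no

SE = σ/√n = 13/√37 = 2.1372
z = (x̄−μ₀)/SE = (28.14−29)/2.1372 = -0.4024
p-value (two-sided) = 0.68739
At α=0.1: p ≥ α → fail to reject H₀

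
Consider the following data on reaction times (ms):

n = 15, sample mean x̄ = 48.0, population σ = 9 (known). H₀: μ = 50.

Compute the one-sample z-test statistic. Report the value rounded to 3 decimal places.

test statistic = -0.861

SE = σ/√n = 9/√15 = 2.3238
z = (x̄−μ₀)/SE = (48.0−50)/2.3238 = -0.8607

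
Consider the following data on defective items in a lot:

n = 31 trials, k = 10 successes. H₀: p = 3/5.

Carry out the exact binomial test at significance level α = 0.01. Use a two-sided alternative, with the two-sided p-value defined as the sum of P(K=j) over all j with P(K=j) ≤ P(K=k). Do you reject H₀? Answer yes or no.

reject H₀: yes

Exact binomial: n=31, k=10, p₀=3/5=0.6000
P(X=j) = C(n,j)·p₀^j·(1−p₀)^(n−j); p = Σ P(X=j) over j with P(X=j) ≤ P(X=10)
p-value (two-sided) = 0.00269
At α=0.01: p < α → reject H₀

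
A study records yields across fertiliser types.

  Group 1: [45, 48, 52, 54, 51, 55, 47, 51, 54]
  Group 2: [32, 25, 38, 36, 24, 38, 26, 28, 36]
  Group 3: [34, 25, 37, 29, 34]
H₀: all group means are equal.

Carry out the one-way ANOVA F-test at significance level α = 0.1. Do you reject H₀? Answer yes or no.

reject H₀: yes

Group means [50.78, 31.44, 31.80], grand mean 39.087
SSB = Σnᵢ(x̄ᵢ−x̄)² = 2021.248; SSW = ΣΣ(x−x̄ᵢ)² = 452.578
MSB = 2021.248/2 = 1010.6242; MSW = 452.578/20 = 22.6289
F = MSB/MSW = 44.6608
df = (2, 20)
p-value (upper-tail) = 0.00000
At α=0.1: p < α → reject H₀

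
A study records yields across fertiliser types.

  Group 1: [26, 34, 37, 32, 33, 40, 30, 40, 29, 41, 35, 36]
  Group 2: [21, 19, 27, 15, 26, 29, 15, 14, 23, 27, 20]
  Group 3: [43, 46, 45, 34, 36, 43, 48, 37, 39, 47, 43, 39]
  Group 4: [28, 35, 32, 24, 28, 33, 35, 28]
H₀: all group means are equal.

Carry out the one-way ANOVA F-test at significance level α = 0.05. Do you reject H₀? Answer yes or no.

Group means [34.42, 21.45, 41.67, 30.38], grand mean 32.372
SSB = Σnᵢ(x̄ᵢ−x̄)² = 2429.861; SSW = ΣΣ(x−x̄ᵢ)² = 872.186
MSB = 2429.861/3 = 809.9536; MSW = 872.186/39 = 22.3637
F = MSB/MSW = 36.2173
df = (3, 39)
p-value (upper-tail) = 0.00000
At α=0.05: p < α → reject H₀

reject H₀: yes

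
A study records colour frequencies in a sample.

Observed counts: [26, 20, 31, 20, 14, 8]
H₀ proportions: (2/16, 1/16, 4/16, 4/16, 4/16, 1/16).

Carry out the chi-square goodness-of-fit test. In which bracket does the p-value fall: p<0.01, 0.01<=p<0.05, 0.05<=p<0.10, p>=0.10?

p-value bracket: p<0.01

n = 119; E_i = n·p_i = [14.88, 7.44, 29.75, 29.75, 29.75, 7.44]
χ² = (26−14.88)²/14.88 + (20−7.44)²/7.44 + (31−29.75)²/29.75 + (20−29.75)²/29.75 + (14−29.75)²/29.75 + (8−7.44)²/7.44 = 41.1681
df = 5
p-value (upper-tail) = 0.00000
→ bracket: p<0.01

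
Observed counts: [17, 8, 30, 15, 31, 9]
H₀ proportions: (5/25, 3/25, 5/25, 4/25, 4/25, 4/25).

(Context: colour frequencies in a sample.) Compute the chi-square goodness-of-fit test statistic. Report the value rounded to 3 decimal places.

n = 110; E_i = n·p_i = [22.00, 13.20, 22.00, 17.60, 17.60, 17.60]
χ² = (17−22.00)²/22.00 + (8−13.20)²/13.20 + (30−22.00)²/22.00 + (15−17.60)²/17.60 + (31−17.60)²/17.60 + (9−17.60)²/17.60 = 20.8826
df = 5

test statistic = 20.883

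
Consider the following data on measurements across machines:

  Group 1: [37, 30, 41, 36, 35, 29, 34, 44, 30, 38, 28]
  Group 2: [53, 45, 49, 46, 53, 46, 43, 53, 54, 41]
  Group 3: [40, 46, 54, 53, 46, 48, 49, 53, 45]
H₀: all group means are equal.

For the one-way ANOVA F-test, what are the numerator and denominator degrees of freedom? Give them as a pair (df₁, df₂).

k = 3 groups, N = 30 total
df = (k−1, N−k) = (3−1, 30−3) = (2, 27)

degrees of freedom = [2, 27]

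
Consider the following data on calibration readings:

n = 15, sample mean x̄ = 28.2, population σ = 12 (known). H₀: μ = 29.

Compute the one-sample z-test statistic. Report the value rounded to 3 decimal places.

SE = σ/√n = 12/√15 = 3.0984
z = (x̄−μ₀)/SE = (28.2−29)/3.0984 = -0.2582

test statistic = -0.258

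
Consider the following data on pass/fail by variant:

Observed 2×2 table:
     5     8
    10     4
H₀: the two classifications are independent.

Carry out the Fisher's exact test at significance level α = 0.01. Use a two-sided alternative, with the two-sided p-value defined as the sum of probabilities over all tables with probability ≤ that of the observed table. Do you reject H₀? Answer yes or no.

reject H₀: no

Margins: r₁=13, r₂=14, c₁=15, c₂=12, n=27
p_obs = C(13,5)·C(14,10)/C(27,15); sum pmf over tables with pmf ≤ p_obs
p-value (two-sided) = 0.12835
At α=0.01: p ≥ α → fail to reject H₀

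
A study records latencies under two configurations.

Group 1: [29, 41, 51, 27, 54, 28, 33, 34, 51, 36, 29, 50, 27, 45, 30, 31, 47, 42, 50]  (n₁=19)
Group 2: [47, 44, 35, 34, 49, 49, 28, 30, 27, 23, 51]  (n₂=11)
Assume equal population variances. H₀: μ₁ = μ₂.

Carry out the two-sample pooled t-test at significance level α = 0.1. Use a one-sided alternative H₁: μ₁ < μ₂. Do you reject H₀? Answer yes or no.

reject H₀: no

x̄₁=38.684, s₁=9.690, n₁=19
x̄₂=37.909, s₂=10.310, n₂=11
s_p² = [18·9.690² + 10·10.310²]/28 = 98.3219
SE = √(s_p²·(1/19+1/11)) = 3.7568
t = (38.684−37.909)/3.7568 = 0.2063
df = 28
p-value (one-sided, H₁ less) = 0.58099
At α=0.1: p ≥ α → fail to reject H₀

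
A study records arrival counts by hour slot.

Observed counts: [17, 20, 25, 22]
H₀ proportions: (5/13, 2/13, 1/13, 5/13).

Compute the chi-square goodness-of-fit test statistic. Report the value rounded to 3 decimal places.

test statistic = 67.605

n = 84; E_i = n·p_i = [32.31, 12.92, 6.46, 32.31]
χ² = (17−32.31)²/32.31 + (20−12.92)²/12.92 + (25−6.46)²/6.46 + (22−32.31)²/32.31 = 67.6048
df = 3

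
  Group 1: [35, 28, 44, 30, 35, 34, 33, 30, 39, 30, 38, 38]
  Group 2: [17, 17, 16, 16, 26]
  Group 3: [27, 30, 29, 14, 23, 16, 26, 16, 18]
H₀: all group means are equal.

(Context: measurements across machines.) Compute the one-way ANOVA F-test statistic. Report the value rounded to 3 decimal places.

test statistic = 23.322

Group means [34.50, 18.40, 22.11], grand mean 27.115
SSB = Σnᵢ(x̄ᵢ−x̄)² = 1259.565; SSW = ΣΣ(x−x̄ᵢ)² = 621.089
MSB = 1259.565/2 = 629.7825; MSW = 621.089/23 = 27.0039
F = MSB/MSW = 23.3219
df = (2, 23)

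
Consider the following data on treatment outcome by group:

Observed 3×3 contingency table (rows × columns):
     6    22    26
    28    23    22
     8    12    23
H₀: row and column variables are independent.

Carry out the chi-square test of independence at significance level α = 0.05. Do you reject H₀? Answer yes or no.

Row totals [54, 73, 43], col totals [42, 57, 71], n=170
χ² = (6−13.34)²/13.34 + (22−18.11)²/18.11 + (26−22.55)²/22.55 + (28−18.04)²/18.04 + (23−24.48)²/24.48 + (22−30.49)²/30.49 + (8−10.62)²/10.62 + (12−14.42)²/14.42 + (23−17.96)²/17.96 = 15.8303
df = 4
p-value (upper-tail) = 0.00326
At α=0.05: p < α → reject H₀

reject H₀: yes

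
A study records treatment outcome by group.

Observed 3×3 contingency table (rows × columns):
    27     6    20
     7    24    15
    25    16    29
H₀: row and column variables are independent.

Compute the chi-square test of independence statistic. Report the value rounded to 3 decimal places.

test statistic = 25.531

Row totals [53, 46, 70], col totals [59, 46, 64], n=169
χ² = (27−18.50)²/18.50 + (6−14.43)²/14.43 + (20−20.07)²/20.07 + (7−16.06)²/16.06 + (24−12.52)²/12.52 + (15−17.42)²/17.42 + (25−24.44)²/24.44 + (16−19.05)²/19.05 + (29−26.51)²/26.51 = 25.5312
df = 4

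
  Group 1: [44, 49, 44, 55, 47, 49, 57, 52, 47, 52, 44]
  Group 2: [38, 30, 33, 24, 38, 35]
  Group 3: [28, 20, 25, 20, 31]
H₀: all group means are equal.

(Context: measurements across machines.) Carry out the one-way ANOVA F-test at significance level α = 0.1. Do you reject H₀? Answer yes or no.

Group means [49.09, 33.00, 24.80], grand mean 39.182
SSB = Σnᵢ(x̄ᵢ−x̄)² = 2343.564; SSW = ΣΣ(x−x̄ᵢ)² = 439.709
MSB = 2343.564/2 = 1171.7818; MSW = 439.709/19 = 23.1426
F = MSB/MSW = 50.6331
df = (2, 19)
p-value (upper-tail) = 0.00000
At α=0.1: p < α → reject H₀

reject H₀: yes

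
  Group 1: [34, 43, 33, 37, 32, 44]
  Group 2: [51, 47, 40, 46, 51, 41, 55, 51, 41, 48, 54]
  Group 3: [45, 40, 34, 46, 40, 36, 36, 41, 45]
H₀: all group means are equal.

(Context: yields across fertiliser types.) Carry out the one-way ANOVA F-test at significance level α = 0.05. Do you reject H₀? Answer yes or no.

Group means [37.17, 47.73, 40.33], grand mean 42.731
SSB = Σnᵢ(x̄ᵢ−x̄)² = 512.100; SSW = ΣΣ(x−x̄ᵢ)² = 567.015
MSB = 512.100/2 = 256.0501; MSW = 567.015/23 = 24.6528
F = MSB/MSW = 10.3862
df = (2, 23)
p-value (upper-tail) = 0.00061
At α=0.05: p < α → reject H₀

reject H₀: yes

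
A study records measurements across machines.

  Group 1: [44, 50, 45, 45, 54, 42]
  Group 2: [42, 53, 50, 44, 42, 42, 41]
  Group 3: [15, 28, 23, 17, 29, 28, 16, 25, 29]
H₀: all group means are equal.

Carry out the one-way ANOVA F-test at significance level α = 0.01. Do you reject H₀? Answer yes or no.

Group means [46.67, 44.86, 23.33], grand mean 36.545
SSB = Σnᵢ(x̄ᵢ−x̄)² = 2669.264; SSW = ΣΣ(x−x̄ᵢ)² = 506.190
MSB = 2669.264/2 = 1334.6320; MSW = 506.190/19 = 26.6416
F = MSB/MSW = 50.0958
df = (2, 19)
p-value (upper-tail) = 0.00000
At α=0.01: p < α → reject H₀

reject H₀: yes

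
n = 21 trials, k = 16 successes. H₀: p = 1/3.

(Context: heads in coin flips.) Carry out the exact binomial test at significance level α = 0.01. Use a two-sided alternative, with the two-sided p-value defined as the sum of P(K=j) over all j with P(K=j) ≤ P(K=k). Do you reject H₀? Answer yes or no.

reject H₀: yes

Exact binomial: n=21, k=16, p₀=1/3=0.3333
P(X=j) = C(n,j)·p₀^j·(1−p₀)^(n−j); p = Σ P(X=j) over j with P(X=j) ≤ P(X=16)
p-value (two-sided) = 0.00007
At α=0.01: p < α → reject H₀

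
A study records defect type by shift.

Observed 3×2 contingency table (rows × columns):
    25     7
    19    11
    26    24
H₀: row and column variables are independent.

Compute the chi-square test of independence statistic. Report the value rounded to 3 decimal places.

test statistic = 5.694

Row totals [32, 30, 50], col totals [70, 42], n=112
χ² = (25−20.00)²/20.00 + (7−12.00)²/12.00 + (19−18.75)²/18.75 + (11−11.25)²/11.25 + (26−31.25)²/31.25 + (24−18.75)²/18.75 = 5.6942
df = 2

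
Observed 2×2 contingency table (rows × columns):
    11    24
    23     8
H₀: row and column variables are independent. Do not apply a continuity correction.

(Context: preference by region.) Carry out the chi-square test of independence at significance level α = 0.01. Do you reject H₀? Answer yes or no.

Row totals [35, 31], col totals [34, 32], n=66
χ² = (11−18.03)²/18.03 + (24−16.97)²/16.97 + (23−15.97)²/15.97 + (8−15.03)²/15.03 = 12.0371
df = 1
p-value (upper-tail) = 0.00052
At α=0.01: p < α → reject H₀

reject H₀: yes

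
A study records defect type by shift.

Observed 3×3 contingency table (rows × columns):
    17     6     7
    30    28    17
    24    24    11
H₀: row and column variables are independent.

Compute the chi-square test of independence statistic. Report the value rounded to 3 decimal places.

test statistic = 4.395

Row totals [30, 75, 59], col totals [71, 58, 35], n=164
χ² = (17−12.99)²/12.99 + (6−10.61)²/10.61 + (7−6.40)²/6.40 + (30−32.47)²/32.47 + (28−26.52)²/26.52 + (17−16.01)²/16.01 + (24−25.54)²/25.54 + (24−20.87)²/20.87 + (11−12.59)²/12.59 = 4.3948
df = 4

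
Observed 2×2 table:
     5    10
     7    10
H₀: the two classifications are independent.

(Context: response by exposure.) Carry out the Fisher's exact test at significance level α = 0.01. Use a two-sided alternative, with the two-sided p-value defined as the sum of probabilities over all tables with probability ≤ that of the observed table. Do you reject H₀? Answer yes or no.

Margins: r₁=15, r₂=17, c₁=12, c₂=20, n=32
p_obs = C(15,5)·C(17,7)/C(32,12); sum pmf over tables with pmf ≤ p_obs
p-value (two-sided) = 0.72567
At α=0.01: p ≥ α → fail to reject H₀

reject H₀: no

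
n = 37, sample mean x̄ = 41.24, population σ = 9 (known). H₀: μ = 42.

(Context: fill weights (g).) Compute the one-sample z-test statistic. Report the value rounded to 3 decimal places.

SE = σ/√n = 9/√37 = 1.4796
z = (x̄−μ₀)/SE = (41.24−42)/1.4796 = -0.5137

test statistic = -0.514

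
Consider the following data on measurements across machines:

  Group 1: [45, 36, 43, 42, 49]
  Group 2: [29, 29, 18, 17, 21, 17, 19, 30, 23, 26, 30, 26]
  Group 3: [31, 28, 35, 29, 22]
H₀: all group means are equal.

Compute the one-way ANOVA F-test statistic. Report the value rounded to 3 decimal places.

test statistic = 25.993

Group means [43.00, 23.75, 29.00], grand mean 29.318
SSB = Σnᵢ(x̄ᵢ−x̄)² = 1308.523; SSW = ΣΣ(x−x̄ᵢ)² = 478.250
MSB = 1308.523/2 = 654.2614; MSW = 478.250/19 = 25.1711
F = MSB/MSW = 25.9926
df = (2, 19)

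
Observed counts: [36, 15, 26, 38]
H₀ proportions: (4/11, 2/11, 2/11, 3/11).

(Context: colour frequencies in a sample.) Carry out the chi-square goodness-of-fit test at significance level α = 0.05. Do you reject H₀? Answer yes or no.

n = 115; E_i = n·p_i = [41.82, 20.91, 20.91, 31.36]
χ² = (36−41.82)²/41.82 + (15−20.91)²/20.91 + (26−20.91)²/20.91 + (38−31.36)²/31.36 = 5.1232
df = 3
p-value (upper-tail) = 0.16300
At α=0.05: p ≥ α → fail to reject H₀

reject H₀: no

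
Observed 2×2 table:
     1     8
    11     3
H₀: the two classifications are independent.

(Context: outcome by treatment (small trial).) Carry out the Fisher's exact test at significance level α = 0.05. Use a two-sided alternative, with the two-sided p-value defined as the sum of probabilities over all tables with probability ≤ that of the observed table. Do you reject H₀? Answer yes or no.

Margins: r₁=9, r₂=14, c₁=12, c₂=11, n=23
p_obs = C(9,1)·C(14,11)/C(23,12); sum pmf over tables with pmf ≤ p_obs
p-value (two-sided) = 0.00276
At α=0.05: p < α → reject H₀

reject H₀: yes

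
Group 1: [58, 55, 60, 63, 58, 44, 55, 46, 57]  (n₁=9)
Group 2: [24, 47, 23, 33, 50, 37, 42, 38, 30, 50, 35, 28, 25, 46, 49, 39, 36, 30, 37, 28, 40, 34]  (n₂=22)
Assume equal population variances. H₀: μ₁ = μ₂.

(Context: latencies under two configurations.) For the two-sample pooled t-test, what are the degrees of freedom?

df = n₁ + n₂ − 2 = 9 + 22 − 2 = 29

degrees of freedom = 29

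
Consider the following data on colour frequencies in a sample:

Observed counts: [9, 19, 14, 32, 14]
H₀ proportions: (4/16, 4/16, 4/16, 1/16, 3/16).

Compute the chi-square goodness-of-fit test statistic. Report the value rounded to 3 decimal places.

test statistic = 139.061

n = 88; E_i = n·p_i = [22.00, 22.00, 22.00, 5.50, 16.50]
χ² = (9−22.00)²/22.00 + (19−22.00)²/22.00 + (14−22.00)²/22.00 + (32−5.50)²/5.50 + (14−16.50)²/16.50 = 139.0606
df = 4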